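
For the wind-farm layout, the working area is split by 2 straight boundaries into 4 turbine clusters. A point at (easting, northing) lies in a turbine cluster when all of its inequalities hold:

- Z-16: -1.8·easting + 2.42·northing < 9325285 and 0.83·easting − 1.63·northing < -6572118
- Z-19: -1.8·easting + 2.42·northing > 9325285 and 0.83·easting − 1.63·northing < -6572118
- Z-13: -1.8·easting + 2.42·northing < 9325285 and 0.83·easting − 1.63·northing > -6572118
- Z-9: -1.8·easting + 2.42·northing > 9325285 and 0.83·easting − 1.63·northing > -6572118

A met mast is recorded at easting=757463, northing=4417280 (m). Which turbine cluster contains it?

-1.8·757463 + 2.42·4417280 = 9326384.200, which is > 9325285
0.83·757463 − 1.63·4417280 = -6571472.110, which is > -6572118
This sign pattern matches Z-9.

Z-9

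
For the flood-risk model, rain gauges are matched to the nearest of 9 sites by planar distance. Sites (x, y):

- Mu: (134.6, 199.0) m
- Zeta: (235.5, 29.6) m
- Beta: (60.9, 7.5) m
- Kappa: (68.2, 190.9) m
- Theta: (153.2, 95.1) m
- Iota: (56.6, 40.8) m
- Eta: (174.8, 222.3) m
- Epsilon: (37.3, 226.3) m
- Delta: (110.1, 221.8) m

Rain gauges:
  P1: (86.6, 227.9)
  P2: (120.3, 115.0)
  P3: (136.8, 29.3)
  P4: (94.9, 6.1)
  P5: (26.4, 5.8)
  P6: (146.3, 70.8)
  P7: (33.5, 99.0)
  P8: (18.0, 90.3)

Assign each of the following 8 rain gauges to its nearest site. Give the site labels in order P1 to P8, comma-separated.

P1 → Delta (d²=589.46)
P2 → Theta (d²=1478.42)
P3 → Theta (d²=4598.60)
P4 → Beta (d²=1157.96)
P5 → Beta (d²=1193.14)
P6 → Theta (d²=638.10)
P7 → Iota (d²=3920.85)
P8 → Iota (d²=3940.21)

Delta, Theta, Theta, Beta, Beta, Theta, Iota, Iota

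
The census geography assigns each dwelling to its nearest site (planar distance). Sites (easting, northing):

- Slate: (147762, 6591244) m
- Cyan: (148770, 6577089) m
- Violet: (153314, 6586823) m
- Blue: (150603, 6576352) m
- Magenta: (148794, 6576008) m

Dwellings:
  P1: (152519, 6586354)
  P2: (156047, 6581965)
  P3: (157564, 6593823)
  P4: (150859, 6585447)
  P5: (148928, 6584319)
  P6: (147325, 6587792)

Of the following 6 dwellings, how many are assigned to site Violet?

P1 → Violet
P2 → Violet
P3 → Violet
P4 → Violet
P5 → Violet
P6 → Slate
5 of the 6 go to Violet.

5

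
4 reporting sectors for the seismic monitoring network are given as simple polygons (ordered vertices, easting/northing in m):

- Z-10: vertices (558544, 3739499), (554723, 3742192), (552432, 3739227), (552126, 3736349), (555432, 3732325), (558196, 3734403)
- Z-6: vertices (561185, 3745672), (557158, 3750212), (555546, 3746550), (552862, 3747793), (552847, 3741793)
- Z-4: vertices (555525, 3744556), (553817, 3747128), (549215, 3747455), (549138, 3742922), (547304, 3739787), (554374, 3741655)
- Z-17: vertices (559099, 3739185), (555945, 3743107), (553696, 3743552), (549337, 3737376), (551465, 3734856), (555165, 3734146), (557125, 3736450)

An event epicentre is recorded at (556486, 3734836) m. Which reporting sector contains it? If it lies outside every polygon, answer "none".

Z-10

Cast a ray rightward from (556486, 3734836). For each polygon, the edges (by vertex number in listed order) whose endpoints lie on opposite sides of northing = 3734836, where each meets that height, and whether that is right or left of the point:
Z-10: 4–5 at easting≈553369.0 (left), 6–1 at easting≈558225.6 (right) → 1 crossing.
Z-6: no edge straddles that height → 0 crossings.
Z-4: no edge straddles that height → 0 crossings.
Z-17: 5–6 at easting≈551569.2 (left), 6–7 at easting≈555752.0 (left) → 0 crossings.
Only Z-10 has an odd count, so the point is inside Z-10.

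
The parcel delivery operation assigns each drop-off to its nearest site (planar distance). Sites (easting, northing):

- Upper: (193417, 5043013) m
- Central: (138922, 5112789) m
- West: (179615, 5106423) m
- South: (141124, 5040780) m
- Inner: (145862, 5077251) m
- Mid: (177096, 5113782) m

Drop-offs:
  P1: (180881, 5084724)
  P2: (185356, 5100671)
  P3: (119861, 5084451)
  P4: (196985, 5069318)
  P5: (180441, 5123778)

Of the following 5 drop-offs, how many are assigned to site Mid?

P1 → West
P2 → West
P3 → Inner
P4 → Upper
P5 → Mid
1 of the 5 goes to Mid.

1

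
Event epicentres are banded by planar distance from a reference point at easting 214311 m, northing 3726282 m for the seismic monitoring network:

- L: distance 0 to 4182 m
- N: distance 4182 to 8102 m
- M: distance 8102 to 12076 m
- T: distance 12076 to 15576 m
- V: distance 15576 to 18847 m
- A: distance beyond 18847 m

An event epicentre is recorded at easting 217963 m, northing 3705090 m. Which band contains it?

Distance = √((217963−214311)² + (3705090−3726282)²) = √(13337104.000 + 449100864.000) = 21504.371 m.
18847 ≤ 21504.371 < ∞ → A.

A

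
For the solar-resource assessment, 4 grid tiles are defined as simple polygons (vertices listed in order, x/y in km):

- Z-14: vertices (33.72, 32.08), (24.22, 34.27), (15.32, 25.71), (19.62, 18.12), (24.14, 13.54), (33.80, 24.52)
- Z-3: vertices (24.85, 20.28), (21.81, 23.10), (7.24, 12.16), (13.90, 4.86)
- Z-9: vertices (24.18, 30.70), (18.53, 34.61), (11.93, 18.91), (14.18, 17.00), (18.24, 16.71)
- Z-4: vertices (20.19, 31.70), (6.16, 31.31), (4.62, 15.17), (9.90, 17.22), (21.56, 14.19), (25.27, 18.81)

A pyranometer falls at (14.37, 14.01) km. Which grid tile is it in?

Z-3

Cast a ray rightward from (14.37, 14.01). For each polygon, the edges (by vertex number in listed order) whose endpoints lie on opposite sides of y = 14.01, where each meets that height, and whether that is right or left of the point:
Z-14: 4–5 at x≈23.676 (right), 5–6 at x≈24.553 (right) → 2 crossings.
Z-3: 2–3 at x≈9.704 (left), 4–1 at x≈20.398 (right) → 1 crossing.
Z-9: no edge straddles that height → 0 crossings.
Z-4: no edge straddles that height → 0 crossings.
Only Z-3 has an odd count, so the point is inside Z-3.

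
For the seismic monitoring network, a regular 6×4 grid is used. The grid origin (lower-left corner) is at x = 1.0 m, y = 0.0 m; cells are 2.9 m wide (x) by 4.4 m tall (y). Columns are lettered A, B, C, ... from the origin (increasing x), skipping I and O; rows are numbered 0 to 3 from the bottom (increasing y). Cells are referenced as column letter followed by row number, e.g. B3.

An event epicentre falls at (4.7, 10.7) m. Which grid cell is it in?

B2

Column index: ⌊(4.7 − 1.0) / 2.9⌋ = ⌊1.276⌋ = 1 → column B
Row offset from origin: ⌊(10.7 − 0.0) / 4.4⌋ = ⌊2.432⌋ = 2 → row 2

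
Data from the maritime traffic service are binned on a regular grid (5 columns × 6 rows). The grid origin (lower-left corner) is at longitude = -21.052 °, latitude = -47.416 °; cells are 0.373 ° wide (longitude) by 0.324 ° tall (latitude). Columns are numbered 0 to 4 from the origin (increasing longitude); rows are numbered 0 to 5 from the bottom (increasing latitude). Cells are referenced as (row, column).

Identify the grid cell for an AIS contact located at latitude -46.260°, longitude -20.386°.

Column index: ⌊(-20.386 − -21.052) / 0.373⌋ = ⌊1.786⌋ = 1
Row offset from origin: ⌊(-46.260 − -47.416) / 0.324⌋ = ⌊3.568⌋ = 3 → row 3

(3, 1)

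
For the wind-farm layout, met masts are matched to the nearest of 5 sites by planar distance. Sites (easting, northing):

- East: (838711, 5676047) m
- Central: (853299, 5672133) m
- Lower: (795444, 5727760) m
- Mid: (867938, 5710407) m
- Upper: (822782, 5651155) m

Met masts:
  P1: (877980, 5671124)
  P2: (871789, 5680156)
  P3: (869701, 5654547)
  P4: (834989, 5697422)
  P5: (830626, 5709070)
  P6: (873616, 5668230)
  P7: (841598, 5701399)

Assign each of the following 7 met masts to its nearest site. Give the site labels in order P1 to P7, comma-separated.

P1 → Central (d²=610169842.00)
P2 → Central (d²=406248629.00)
P3 → Central (d²=578293000.00)
P4 → East (d²=470743909.00)
P5 → East (d²=1155885754.00)
P6 → Central (d²=428013898.00)
P7 → East (d²=651058673.00)

Central, Central, Central, East, East, Central, East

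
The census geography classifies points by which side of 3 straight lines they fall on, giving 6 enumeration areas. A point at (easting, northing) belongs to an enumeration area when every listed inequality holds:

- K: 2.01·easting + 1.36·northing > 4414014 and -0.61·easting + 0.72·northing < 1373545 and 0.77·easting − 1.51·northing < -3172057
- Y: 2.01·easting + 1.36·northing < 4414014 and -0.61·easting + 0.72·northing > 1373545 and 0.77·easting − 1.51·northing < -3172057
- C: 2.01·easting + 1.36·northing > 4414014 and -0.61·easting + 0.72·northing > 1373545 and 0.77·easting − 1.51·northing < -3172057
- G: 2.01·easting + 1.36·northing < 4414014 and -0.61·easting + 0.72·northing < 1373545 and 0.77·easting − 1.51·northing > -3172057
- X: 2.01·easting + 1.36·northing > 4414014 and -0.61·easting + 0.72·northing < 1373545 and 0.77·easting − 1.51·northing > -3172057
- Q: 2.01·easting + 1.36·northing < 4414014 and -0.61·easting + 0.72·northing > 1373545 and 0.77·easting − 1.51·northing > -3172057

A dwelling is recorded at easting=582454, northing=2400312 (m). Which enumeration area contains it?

2.01·582454 + 1.36·2400312 = 4435156.860, which is > 4414014
-0.61·582454 + 0.72·2400312 = 1372927.700, which is < 1373545
0.77·582454 − 1.51·2400312 = -3175981.540, which is < -3172057
This sign pattern matches K.

K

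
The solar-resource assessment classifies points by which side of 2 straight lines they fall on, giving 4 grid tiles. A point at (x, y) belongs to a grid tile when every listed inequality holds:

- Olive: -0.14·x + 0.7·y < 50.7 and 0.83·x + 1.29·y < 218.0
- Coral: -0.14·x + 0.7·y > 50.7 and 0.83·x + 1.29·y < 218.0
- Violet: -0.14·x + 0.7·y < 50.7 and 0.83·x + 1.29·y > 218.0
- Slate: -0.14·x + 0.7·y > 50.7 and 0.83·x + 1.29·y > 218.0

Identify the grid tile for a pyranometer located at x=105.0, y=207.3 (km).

-0.14·105.0 + 0.7·207.3 = 130.410, which is > 50.7
0.83·105.0 + 1.29·207.3 = 354.567, which is > 218.0
This sign pattern matches Slate.

Slate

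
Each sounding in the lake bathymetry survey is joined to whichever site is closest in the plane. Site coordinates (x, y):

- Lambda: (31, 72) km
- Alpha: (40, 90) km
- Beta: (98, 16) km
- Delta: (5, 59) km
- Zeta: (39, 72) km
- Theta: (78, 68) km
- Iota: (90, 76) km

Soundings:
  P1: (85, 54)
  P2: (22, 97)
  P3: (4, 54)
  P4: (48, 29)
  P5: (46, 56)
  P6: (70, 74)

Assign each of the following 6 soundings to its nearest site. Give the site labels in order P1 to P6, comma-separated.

P1 → Theta (d²=245.00)
P2 → Alpha (d²=373.00)
P3 → Delta (d²=26.00)
P4 → Zeta (d²=1930.00)
P5 → Zeta (d²=305.00)
P6 → Theta (d²=100.00)

Theta, Alpha, Delta, Zeta, Zeta, Theta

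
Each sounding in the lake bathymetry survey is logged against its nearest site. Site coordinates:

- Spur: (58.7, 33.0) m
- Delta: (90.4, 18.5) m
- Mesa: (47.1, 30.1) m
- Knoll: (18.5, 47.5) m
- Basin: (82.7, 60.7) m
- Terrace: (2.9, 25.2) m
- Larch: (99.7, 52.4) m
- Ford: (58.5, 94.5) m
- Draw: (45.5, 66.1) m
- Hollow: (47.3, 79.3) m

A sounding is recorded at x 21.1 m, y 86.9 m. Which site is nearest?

Hollow

Squared distances to each site:
Spur: 4318.970; Delta: 9481.050; Mesa: 3902.240; Knoll: 1559.120; Basin: 4481.000; Terrace: 4138.130; Larch: 7368.210; Ford: 1456.520; Draw: 1028.000; Hollow: 744.200.
Minimum at Hollow.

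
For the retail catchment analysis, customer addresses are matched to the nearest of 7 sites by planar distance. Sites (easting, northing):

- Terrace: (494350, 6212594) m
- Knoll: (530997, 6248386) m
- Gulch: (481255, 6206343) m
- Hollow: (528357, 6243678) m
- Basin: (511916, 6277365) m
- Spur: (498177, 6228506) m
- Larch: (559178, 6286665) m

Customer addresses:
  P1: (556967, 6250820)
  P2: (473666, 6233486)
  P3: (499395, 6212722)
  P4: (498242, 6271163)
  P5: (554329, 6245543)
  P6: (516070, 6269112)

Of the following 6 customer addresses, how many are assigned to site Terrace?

P1 → Knoll
P2 → Spur
P3 → Terrace
P4 → Basin
P5 → Knoll
P6 → Basin
1 of the 6 goes to Terrace.

1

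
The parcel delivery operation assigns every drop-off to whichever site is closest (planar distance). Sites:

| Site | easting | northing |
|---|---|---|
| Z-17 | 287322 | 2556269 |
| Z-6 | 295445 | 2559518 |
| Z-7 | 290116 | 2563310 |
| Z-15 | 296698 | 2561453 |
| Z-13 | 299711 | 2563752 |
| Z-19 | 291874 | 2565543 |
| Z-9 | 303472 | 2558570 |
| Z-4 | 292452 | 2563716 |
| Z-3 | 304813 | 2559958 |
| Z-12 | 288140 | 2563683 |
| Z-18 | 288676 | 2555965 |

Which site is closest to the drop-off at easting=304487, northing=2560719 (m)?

Squared distances to each site:
Z-17: 314439725.000; Z-6: 83200165.000; Z-7: 213238922.000; Z-15: 61207277.000; Z-13: 32009265.000; Z-19: 182358745.000; Z-9: 5648426.000; Z-4: 153823234.000; Z-3: 685397.000; Z-12: 276009705.000; Z-18: 272588237.000.
Minimum at Z-3.

Z-3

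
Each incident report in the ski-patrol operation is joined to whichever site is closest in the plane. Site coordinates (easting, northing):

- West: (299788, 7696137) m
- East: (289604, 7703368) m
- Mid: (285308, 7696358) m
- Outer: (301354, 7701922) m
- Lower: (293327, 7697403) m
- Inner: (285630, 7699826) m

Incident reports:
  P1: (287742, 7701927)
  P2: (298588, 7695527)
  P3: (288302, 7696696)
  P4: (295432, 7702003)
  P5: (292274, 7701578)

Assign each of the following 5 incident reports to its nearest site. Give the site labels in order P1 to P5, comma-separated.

East, West, Mid, Lower, East

P1 → East (d²=5543525.00)
P2 → West (d²=1812100.00)
P3 → Mid (d²=9078280.00)
P4 → Lower (d²=25591025.00)
P5 → East (d²=10333000.00)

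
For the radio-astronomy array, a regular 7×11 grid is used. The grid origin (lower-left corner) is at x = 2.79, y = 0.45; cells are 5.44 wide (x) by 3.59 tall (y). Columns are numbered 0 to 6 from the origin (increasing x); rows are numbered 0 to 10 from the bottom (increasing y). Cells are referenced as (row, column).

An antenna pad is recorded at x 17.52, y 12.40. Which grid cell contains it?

Column index: ⌊(17.52 − 2.79) / 5.44⌋ = ⌊2.708⌋ = 2
Row offset from origin: ⌊(12.40 − 0.45) / 3.59⌋ = ⌊3.329⌋ = 3 → row 3

(3, 2)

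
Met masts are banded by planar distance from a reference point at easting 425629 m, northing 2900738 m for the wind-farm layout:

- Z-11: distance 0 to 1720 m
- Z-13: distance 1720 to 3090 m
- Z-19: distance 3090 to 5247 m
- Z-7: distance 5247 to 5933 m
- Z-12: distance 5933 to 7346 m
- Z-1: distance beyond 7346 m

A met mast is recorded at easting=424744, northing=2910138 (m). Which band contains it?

Distance = √((424744−425629)² + (2910138−2900738)²) = √(783225.000 + 88360000.000) = 9441.569 m.
7346 ≤ 9441.569 < ∞ → Z-1.

Z-1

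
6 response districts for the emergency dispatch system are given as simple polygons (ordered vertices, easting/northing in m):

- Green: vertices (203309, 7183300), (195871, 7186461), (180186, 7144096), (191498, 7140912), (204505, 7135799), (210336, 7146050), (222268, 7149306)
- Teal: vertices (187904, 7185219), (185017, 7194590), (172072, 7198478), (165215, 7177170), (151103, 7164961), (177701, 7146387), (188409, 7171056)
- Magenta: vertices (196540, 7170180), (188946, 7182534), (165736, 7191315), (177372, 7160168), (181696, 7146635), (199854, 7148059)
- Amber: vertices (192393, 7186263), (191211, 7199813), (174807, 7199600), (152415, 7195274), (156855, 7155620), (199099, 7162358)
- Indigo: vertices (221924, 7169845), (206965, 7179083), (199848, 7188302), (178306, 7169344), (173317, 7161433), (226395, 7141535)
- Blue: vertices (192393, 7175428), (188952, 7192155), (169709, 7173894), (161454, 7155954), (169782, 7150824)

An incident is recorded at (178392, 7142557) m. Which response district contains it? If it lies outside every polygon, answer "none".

Cast a ray rightward from (178392, 7142557). For each polygon, the edges (by vertex number in listed order) whose endpoints lie on opposite sides of northing = 7142557, where each meets that height, and whether that is right or left of the point:
Green: 3–4 at easting≈185653.7 (right), 5–6 at easting≈208349.1 (right) → 2 crossings.
Teal: no edge straddles that height → 0 crossings.
Magenta: no edge straddles that height → 0 crossings.
Amber: no edge straddles that height → 0 crossings.
Indigo: 5–6 at easting≈223668.8 (right), 6–1 at easting≈226233.6 (right) → 2 crossings.
Blue: no edge straddles that height → 0 crossings.
All counts are even, so the point lies outside every listed polygon.

none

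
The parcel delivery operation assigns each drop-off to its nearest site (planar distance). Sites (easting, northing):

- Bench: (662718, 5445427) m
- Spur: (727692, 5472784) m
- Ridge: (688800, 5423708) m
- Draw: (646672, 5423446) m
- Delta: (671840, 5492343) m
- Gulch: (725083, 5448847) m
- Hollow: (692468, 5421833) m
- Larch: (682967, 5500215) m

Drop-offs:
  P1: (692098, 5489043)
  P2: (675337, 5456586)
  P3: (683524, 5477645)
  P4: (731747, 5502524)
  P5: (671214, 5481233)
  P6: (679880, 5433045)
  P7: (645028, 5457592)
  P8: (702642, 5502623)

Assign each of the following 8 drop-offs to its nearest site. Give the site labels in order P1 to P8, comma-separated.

Larch, Bench, Delta, Spur, Delta, Ridge, Bench, Larch

P1 → Larch (d²=208188745.00)
P2 → Bench (d²=283762442.00)
P3 → Delta (d²=352547060.00)
P4 → Spur (d²=900910625.00)
P5 → Delta (d²=123823976.00)
P6 → Ridge (d²=166745969.00)
P7 → Bench (d²=460923325.00)
P8 → Larch (d²=392904089.00)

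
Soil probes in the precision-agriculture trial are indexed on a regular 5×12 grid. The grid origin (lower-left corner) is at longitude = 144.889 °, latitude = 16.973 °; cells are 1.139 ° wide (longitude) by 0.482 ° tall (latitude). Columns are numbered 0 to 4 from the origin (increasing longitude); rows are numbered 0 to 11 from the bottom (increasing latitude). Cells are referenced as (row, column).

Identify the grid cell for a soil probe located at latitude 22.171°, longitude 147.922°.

(10, 2)

Column index: ⌊(147.922 − 144.889) / 1.139⌋ = ⌊2.663⌋ = 2
Row offset from origin: ⌊(22.171 − 16.973) / 0.482⌋ = ⌊10.784⌋ = 10 → row 10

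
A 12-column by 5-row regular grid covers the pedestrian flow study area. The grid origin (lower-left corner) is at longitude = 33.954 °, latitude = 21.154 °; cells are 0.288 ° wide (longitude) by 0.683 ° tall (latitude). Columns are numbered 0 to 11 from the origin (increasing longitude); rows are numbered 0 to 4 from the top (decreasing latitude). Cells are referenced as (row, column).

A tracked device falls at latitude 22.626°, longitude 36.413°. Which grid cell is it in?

Column index: ⌊(36.413 − 33.954) / 0.288⌋ = ⌊8.538⌋ = 8
Row offset from origin: ⌊(22.626 − 21.154) / 0.683⌋ = ⌊2.155⌋ = 2 → row 2 (counted from top)

(2, 8)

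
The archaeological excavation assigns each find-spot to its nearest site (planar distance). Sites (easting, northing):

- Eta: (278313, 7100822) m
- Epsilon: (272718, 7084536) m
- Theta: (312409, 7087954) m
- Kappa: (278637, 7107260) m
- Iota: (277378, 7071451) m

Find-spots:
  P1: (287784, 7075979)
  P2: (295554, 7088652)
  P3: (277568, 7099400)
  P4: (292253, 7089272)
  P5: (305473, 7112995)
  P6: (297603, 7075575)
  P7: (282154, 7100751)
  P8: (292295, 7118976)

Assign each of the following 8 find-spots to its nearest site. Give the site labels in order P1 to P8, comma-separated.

P1 → Iota (d²=128787620.00)
P2 → Theta (d²=284578229.00)
P3 → Eta (d²=2577109.00)
P4 → Eta (d²=327726100.00)
P5 → Theta (d²=675159777.00)
P6 → Theta (d²=372457277.00)
P7 → Eta (d²=14758322.00)
P8 → Kappa (d²=323805620.00)

Iota, Theta, Eta, Eta, Theta, Theta, Eta, Kappa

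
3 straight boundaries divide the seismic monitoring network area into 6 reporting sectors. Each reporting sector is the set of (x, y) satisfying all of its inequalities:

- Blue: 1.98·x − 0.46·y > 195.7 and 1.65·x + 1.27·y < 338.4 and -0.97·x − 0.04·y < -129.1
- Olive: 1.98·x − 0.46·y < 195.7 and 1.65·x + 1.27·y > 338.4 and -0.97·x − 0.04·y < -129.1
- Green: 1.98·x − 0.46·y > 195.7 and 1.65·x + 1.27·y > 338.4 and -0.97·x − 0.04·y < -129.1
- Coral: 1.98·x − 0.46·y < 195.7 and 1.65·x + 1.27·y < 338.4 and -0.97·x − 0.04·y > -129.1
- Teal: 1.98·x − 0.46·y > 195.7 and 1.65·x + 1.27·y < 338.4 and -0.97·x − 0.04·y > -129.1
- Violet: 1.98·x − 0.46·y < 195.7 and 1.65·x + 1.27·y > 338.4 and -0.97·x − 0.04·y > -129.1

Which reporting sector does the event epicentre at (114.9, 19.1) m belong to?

Teal

1.98·114.9 − 0.46·19.1 = 218.716, which is > 195.7
1.65·114.9 + 1.27·19.1 = 213.842, which is < 338.4
-0.97·114.9 − 0.04·19.1 = -112.217, which is > -129.1
This sign pattern matches Teal.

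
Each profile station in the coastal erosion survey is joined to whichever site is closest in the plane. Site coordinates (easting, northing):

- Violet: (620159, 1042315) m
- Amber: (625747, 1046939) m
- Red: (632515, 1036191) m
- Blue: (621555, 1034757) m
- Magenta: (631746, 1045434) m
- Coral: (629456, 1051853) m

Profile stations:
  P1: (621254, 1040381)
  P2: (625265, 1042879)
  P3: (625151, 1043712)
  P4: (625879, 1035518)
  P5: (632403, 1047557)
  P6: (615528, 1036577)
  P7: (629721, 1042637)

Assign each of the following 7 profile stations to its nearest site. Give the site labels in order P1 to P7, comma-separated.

P1 → Violet (d²=4939381.00)
P2 → Amber (d²=16715924.00)
P3 → Amber (d²=10768745.00)
P4 → Blue (d²=19276097.00)
P5 → Magenta (d²=4938778.00)
P6 → Blue (d²=39637129.00)
P7 → Magenta (d²=11923834.00)

Violet, Amber, Amber, Blue, Magenta, Blue, Magenta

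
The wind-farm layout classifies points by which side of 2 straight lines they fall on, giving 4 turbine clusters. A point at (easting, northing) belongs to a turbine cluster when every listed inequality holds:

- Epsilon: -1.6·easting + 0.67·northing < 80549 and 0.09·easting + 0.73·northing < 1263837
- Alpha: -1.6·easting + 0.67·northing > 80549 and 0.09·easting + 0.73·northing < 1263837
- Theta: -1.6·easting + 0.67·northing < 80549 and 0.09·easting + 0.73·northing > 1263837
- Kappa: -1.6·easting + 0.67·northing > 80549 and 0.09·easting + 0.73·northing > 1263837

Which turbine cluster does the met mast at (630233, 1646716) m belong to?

-1.6·630233 + 0.67·1646716 = 94926.920, which is > 80549
0.09·630233 + 0.73·1646716 = 1258823.650, which is < 1263837
This sign pattern matches Alpha.

Alpha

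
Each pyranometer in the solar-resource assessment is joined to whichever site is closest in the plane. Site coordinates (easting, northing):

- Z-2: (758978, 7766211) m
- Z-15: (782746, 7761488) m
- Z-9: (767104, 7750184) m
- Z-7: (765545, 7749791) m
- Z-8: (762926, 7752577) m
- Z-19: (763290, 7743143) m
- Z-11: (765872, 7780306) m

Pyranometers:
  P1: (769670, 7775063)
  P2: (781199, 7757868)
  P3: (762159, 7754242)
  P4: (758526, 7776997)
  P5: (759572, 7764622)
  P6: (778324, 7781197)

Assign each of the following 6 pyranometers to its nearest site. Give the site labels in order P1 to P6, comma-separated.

Z-11, Z-15, Z-8, Z-11, Z-2, Z-11

P1 → Z-11 (d²=41913853.00)
P2 → Z-15 (d²=15497609.00)
P3 → Z-8 (d²=3360514.00)
P4 → Z-11 (d²=64913197.00)
P5 → Z-2 (d²=2877757.00)
P6 → Z-11 (d²=155846185.00)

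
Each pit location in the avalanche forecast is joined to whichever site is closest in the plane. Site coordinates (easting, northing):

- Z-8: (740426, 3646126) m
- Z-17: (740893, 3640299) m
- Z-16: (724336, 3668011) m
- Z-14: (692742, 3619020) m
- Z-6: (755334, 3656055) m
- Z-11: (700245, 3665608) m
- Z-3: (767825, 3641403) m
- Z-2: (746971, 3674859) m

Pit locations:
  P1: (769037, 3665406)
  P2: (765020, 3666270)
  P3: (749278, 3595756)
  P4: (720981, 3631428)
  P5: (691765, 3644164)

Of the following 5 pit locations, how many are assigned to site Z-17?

2

P1 → Z-6
P2 → Z-6
P3 → Z-17
P4 → Z-17
P5 → Z-11
2 of the 5 go to Z-17.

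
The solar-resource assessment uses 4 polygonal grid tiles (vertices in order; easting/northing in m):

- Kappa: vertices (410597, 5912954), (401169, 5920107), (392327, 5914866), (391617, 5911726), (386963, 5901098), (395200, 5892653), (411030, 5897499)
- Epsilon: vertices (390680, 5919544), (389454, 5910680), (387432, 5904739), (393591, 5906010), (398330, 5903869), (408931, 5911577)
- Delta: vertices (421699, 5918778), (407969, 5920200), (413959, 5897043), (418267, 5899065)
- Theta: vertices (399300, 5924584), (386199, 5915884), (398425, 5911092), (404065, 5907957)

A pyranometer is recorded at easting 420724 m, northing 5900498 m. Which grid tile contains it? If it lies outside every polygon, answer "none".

none

Cast a ray rightward from (420724, 5900498). For each polygon, the edges (by vertex number in listed order) whose endpoints lie on opposite sides of northing = 5900498, where each meets that height, and whether that is right or left of the point:
Kappa: 5–6 at easting≈387548.2 (left), 7–1 at easting≈410946.0 (left) → 0 crossings.
Epsilon: no edge straddles that height → 0 crossings.
Delta: 2–3 at easting≈413065.3 (left), 4–1 at easting≈418516.5 (left) → 0 crossings.
Theta: no edge straddles that height → 0 crossings.
All counts are even, so the point lies outside every listed polygon.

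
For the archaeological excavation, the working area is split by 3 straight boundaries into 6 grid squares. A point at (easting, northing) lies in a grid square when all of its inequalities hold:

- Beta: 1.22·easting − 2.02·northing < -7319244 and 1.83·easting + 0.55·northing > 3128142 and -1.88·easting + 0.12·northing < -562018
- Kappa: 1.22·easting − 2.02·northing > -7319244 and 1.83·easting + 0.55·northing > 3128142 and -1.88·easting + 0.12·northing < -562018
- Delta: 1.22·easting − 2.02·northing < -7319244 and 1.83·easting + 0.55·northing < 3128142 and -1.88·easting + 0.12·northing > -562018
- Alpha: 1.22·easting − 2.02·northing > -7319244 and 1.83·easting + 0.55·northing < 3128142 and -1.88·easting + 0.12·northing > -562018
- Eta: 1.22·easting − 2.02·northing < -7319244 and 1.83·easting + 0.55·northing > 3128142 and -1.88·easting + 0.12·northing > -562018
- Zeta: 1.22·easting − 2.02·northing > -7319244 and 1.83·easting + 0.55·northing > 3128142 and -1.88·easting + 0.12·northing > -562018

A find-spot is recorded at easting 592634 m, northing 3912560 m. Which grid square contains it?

1.22·592634 − 2.02·3912560 = -7180357.720, which is > -7319244
1.83·592634 + 0.55·3912560 = 3236428.220, which is > 3128142
-1.88·592634 + 0.12·3912560 = -644644.720, which is < -562018
This sign pattern matches Kappa.

Kappa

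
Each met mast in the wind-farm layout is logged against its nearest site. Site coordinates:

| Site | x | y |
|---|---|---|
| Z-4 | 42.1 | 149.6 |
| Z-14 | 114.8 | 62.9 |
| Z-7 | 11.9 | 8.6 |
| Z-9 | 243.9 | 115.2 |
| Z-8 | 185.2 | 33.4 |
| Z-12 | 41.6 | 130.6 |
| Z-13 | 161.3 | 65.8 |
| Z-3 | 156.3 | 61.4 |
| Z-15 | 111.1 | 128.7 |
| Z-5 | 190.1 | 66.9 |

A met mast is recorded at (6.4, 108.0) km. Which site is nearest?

Z-12

Squared distances to each site:
Z-4: 3005.050; Z-14: 13784.570; Z-7: 9910.610; Z-9: 56458.090; Z-8: 37534.600; Z-12: 1749.800; Z-13: 25774.850; Z-3: 24641.570; Z-15: 11390.580; Z-5: 35434.900.
Minimum at Z-12.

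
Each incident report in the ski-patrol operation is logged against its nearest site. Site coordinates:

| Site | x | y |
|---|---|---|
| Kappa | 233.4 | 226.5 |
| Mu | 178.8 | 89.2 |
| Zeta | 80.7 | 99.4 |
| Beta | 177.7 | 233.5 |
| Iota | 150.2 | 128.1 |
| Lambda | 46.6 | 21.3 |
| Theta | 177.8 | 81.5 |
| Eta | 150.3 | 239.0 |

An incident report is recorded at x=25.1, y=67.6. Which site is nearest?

Squared distances to each site:
Kappa: 68638.100; Mu: 24090.250; Zeta: 4102.600; Beta: 50809.570; Iota: 19310.260; Lambda: 2605.940; Theta: 23510.500; Eta: 45053.000.
Minimum at Lambda.

Lambda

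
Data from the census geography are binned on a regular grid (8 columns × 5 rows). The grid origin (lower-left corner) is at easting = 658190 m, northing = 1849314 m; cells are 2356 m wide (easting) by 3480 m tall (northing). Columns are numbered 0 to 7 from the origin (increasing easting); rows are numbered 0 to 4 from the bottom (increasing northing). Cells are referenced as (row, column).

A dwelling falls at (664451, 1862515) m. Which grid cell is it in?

Column index: ⌊(664451 − 658190) / 2356⌋ = ⌊2.657⌋ = 2
Row offset from origin: ⌊(1862515 − 1849314) / 3480⌋ = ⌊3.793⌋ = 3 → row 3

(3, 2)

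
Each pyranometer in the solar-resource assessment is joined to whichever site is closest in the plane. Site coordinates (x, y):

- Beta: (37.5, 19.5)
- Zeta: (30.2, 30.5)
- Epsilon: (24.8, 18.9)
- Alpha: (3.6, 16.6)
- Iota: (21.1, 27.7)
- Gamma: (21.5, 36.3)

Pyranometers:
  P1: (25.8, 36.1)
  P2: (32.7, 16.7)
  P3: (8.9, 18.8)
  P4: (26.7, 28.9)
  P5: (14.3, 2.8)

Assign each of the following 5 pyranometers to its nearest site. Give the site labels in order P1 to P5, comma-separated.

P1 → Gamma (d²=18.53)
P2 → Beta (d²=30.88)
P3 → Alpha (d²=32.93)
P4 → Zeta (d²=14.81)
P5 → Alpha (d²=304.93)

Gamma, Beta, Alpha, Zeta, Alpha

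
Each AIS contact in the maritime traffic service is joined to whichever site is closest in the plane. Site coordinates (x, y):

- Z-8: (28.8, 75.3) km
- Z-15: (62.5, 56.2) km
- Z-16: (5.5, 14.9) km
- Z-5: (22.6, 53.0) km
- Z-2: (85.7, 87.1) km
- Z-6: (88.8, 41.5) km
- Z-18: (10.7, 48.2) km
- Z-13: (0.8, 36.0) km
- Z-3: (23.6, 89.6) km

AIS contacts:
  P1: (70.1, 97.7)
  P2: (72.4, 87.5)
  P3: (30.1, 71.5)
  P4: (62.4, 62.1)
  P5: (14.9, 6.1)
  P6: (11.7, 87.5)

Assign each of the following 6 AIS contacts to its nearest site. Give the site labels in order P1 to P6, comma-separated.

Z-2, Z-2, Z-8, Z-15, Z-16, Z-3

P1 → Z-2 (d²=355.72)
P2 → Z-2 (d²=177.05)
P3 → Z-8 (d²=16.13)
P4 → Z-15 (d²=34.82)
P5 → Z-16 (d²=165.80)
P6 → Z-3 (d²=146.02)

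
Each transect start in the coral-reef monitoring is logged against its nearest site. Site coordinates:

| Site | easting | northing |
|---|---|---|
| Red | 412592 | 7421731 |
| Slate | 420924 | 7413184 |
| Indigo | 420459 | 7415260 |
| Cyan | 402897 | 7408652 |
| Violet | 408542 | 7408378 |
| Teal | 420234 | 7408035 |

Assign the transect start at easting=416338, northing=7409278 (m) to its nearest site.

Teal

Squared distances to each site:
Red: 169109725.000; Slate: 36288232.000; Indigo: 52766965.000; Cyan: 181052357.000; Violet: 61587616.000; Teal: 16723865.000.
Minimum at Teal.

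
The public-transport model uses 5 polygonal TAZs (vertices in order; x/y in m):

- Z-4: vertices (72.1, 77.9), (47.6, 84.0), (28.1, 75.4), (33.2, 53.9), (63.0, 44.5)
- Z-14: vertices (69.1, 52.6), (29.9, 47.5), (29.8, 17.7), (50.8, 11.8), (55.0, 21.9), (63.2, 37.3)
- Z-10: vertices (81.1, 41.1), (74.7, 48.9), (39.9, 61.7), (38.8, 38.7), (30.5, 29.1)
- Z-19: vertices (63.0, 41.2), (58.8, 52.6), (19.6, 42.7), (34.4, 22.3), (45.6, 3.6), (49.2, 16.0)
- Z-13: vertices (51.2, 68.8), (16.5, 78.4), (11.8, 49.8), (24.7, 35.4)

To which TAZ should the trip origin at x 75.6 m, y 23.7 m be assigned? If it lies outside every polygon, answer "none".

none

Cast a ray rightward from (75.6, 23.7). For each polygon, the edges (by vertex number in listed order) whose endpoints lie on opposite sides of y = 23.7, where each meets that height, and whether that is right or left of the point:
Z-4: no edge straddles that height → 0 crossings.
Z-14: 2–3 at x≈29.82 (left), 5–6 at x≈55.96 (left) → 0 crossings.
Z-10: no edge straddles that height → 0 crossings.
Z-19: 3–4 at x≈33.38 (left), 6–1 at x≈53.42 (left) → 0 crossings.
Z-13: no edge straddles that height → 0 crossings.
All counts are even, so the point lies outside every listed polygon.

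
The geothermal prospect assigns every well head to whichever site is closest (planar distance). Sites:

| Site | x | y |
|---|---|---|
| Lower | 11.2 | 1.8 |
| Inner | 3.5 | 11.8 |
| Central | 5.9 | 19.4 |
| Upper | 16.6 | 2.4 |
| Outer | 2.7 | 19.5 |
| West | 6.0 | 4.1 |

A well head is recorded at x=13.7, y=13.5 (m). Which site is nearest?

Squared distances to each site:
Lower: 143.140; Inner: 106.930; Central: 95.650; Upper: 131.620; Outer: 157.000; West: 147.650.
Minimum at Central.

Central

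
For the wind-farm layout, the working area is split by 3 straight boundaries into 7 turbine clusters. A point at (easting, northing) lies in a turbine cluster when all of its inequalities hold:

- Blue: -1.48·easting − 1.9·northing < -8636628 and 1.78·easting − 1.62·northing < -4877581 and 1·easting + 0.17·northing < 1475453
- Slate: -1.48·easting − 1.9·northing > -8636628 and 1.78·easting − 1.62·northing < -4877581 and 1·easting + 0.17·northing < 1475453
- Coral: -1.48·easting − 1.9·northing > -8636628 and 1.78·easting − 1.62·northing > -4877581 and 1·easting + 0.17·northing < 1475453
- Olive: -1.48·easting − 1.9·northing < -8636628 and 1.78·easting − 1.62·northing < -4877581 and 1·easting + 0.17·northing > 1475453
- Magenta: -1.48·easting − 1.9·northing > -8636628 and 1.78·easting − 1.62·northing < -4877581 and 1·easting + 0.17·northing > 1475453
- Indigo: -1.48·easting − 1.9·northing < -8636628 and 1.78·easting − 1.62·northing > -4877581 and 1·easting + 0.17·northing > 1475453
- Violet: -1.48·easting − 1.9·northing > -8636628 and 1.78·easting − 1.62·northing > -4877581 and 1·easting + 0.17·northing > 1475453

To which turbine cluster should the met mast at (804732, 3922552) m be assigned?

-1.48·804732 − 1.9·3922552 = -8643852.160, which is < -8636628
1.78·804732 − 1.62·3922552 = -4922111.280, which is < -4877581
1·804732 + 0.17·3922552 = 1471565.840, which is < 1475453
This sign pattern matches Blue.

Blue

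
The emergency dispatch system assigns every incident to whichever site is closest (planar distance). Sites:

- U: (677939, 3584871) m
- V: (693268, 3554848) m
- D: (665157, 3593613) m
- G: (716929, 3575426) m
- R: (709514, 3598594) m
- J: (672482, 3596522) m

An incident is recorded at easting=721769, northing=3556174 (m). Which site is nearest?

G

Squared distances to each site:
U: 2744586709.000; V: 814065277.000; D: 4606597265.000; G: 394065104.000; R: 1949641425.000; J: 4057169473.000.
Minimum at G.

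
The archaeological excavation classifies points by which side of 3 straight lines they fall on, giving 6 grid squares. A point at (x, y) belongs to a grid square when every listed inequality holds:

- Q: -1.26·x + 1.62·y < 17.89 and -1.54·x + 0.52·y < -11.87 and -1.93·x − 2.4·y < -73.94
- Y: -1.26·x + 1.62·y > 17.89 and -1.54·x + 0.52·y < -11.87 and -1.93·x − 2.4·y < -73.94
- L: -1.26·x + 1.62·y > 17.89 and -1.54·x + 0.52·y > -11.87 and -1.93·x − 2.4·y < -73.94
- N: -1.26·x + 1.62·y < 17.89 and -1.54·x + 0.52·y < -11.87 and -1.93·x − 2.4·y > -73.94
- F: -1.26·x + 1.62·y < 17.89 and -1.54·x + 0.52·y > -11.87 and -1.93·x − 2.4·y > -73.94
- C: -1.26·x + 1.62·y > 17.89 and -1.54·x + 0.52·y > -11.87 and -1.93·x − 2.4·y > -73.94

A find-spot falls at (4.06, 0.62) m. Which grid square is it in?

-1.26·4.06 + 1.62·0.62 = -4.111, which is < 17.89
-1.54·4.06 + 0.52·0.62 = -5.930, which is > -11.87
-1.93·4.06 − 2.4·0.62 = -9.324, which is > -73.94
This sign pattern matches F.

F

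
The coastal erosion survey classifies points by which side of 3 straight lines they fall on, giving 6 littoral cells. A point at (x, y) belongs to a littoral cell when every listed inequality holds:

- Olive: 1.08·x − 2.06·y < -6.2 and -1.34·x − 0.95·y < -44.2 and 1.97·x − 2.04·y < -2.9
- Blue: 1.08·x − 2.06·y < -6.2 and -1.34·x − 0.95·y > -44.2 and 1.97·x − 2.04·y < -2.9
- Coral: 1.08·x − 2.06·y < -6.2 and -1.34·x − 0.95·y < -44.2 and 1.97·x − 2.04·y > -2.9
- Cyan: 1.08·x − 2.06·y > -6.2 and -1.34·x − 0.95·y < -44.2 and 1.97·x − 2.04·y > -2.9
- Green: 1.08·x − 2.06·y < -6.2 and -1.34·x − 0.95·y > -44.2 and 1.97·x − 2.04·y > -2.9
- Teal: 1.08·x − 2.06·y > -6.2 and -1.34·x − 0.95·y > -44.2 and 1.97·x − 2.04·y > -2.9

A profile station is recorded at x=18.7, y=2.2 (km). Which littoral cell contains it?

Teal

1.08·18.7 − 2.06·2.2 = 15.664, which is > -6.2
-1.34·18.7 − 0.95·2.2 = -27.148, which is > -44.2
1.97·18.7 − 2.04·2.2 = 32.351, which is > -2.9
This sign pattern matches Teal.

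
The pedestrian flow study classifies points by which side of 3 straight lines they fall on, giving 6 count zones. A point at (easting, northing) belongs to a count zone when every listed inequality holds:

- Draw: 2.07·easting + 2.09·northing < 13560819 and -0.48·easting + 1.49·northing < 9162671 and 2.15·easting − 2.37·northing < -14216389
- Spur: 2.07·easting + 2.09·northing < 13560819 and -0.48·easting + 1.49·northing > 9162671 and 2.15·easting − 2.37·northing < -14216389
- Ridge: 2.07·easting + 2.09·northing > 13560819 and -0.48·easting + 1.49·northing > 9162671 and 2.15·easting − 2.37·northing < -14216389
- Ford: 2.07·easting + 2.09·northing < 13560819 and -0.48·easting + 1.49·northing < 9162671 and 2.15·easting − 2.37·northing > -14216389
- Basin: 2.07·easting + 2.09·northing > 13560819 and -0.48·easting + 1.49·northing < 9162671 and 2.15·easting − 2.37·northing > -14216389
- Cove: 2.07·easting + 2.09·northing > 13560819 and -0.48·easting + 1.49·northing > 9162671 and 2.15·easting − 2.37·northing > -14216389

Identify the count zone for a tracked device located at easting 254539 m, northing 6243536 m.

2.07·254539 + 2.09·6243536 = 13575885.970, which is > 13560819
-0.48·254539 + 1.49·6243536 = 9180689.920, which is > 9162671
2.15·254539 − 2.37·6243536 = -14249921.470, which is < -14216389
This sign pattern matches Ridge.

Ridge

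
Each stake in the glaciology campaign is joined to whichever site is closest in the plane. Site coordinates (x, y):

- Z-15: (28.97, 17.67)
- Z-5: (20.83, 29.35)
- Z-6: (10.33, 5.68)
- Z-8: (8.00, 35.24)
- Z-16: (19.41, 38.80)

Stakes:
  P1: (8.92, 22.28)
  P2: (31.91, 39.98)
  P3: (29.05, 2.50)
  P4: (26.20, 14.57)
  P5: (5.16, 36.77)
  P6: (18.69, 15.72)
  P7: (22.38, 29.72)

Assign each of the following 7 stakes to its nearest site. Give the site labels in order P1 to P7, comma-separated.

Z-8, Z-16, Z-15, Z-15, Z-8, Z-15, Z-5

P1 → Z-8 (d²=168.81)
P2 → Z-16 (d²=157.64)
P3 → Z-15 (d²=230.14)
P4 → Z-15 (d²=17.28)
P5 → Z-8 (d²=10.41)
P6 → Z-15 (d²=109.48)
P7 → Z-5 (d²=2.54)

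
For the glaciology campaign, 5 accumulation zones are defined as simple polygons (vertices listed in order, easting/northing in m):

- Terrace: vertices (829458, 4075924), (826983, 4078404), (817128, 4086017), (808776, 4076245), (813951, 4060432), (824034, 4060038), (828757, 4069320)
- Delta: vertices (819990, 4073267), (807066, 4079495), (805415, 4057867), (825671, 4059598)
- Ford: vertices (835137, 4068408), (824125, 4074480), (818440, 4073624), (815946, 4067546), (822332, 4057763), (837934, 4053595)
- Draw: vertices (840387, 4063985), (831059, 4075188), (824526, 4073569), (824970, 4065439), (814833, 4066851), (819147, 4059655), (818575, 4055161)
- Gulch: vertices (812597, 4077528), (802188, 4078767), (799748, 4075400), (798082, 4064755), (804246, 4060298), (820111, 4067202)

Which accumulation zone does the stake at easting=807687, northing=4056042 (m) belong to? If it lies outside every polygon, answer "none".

Cast a ray rightward from (807687, 4056042). For each polygon, the edges (by vertex number in listed order) whose endpoints lie on opposite sides of northing = 4056042, where each meets that height, and whether that is right or left of the point:
Terrace: no edge straddles that height → 0 crossings.
Delta: no edge straddles that height → 0 crossings.
Ford: 5–6 at easting≈828774.2 (right), 6–1 at easting≈837472.0 (right) → 2 crossings.
Draw: 6–7 at easting≈818687.1 (right), 7–1 at easting≈820752.7 (right) → 2 crossings.
Gulch: no edge straddles that height → 0 crossings.
All counts are even, so the point lies outside every listed polygon.

none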